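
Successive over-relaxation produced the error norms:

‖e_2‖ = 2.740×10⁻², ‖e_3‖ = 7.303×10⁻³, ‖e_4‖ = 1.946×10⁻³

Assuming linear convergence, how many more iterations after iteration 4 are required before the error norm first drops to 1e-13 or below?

Rate ρ ≈ ‖e_4‖/‖e_3‖ = 1.946×10⁻³/7.303×10⁻³ = 0.2665.
After j more steps, ‖e_{4+j}‖ ≈ 1.946×10⁻³·ρ^j; need ρ^j ≤ 1e-13/1.946×10⁻³ = 5.13875e-11.
j ≥ ln(5.13875e-11)/ln(0.2665) = -23.6916/-1.32238 = 17.916.
So 18 more iterations are needed.

18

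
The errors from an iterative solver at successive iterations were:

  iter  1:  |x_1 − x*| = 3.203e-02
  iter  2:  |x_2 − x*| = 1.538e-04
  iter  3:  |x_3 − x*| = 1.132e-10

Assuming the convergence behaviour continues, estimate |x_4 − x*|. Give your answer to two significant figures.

6.8e-27

First estimate the order: p ≈ ln(|x_3 − x*|/|x_2 − x*|) / ln(|x_2 − x*|/|x_1 − x*|) = ln(1.132e-10/1.538e-04)/ln(1.538e-04/3.203e-02) = ln(7.36021e-07)/ln(0.00480175) ≈ 2.6452.
Then |x_4 − x*| ≈ |x_3 − x*|·(|x_3 − x*|/|x_2 − x*|)^p = 1.132e-10·(7.36021e-07)^2.6452 = 1.132e-10·5.97996e-17 ≈ 6.769e-27.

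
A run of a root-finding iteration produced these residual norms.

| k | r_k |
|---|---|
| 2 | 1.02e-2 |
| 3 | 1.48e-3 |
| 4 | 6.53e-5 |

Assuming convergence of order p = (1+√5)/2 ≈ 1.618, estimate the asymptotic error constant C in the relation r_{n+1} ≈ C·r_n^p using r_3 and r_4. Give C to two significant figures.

2.5

C ≈ r_4 / r_3^1.618
  = 6.53e-5 / (1.48e-3)^1.618
  = 6.53e-5 / 2.63927e-05 ≈ 2.4742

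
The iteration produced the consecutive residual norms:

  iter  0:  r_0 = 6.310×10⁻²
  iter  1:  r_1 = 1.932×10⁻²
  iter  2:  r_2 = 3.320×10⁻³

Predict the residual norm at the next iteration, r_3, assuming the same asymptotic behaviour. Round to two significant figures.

2.4e-4

First estimate the order: p ≈ ln(r_2/r_1) / ln(r_1/r_0) = ln(3.320×10⁻³/1.932×10⁻²)/ln(1.932×10⁻²/6.310×10⁻²) = ln(0.171843)/ln(0.306181) ≈ 1.4880.
Then r_3 ≈ r_2·(r_2/r_1)^p = 3.320×10⁻³·(0.171843)^1.4880 = 3.320×10⁻³·0.0727572 ≈ 0.0002416.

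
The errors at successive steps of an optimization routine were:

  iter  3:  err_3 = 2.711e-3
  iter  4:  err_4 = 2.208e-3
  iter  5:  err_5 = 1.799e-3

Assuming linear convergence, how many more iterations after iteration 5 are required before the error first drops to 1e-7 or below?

48

Rate ρ ≈ err_5/err_4 = 1.799e-3/2.208e-3 = 0.8148.
After j more steps, err_{5+j} ≈ 1.799e-3·ρ^j; need ρ^j ≤ 1e-7/1.799e-3 = 5.55864e-05.
j ≥ ln(5.55864e-05)/ln(0.8148) = -9.7976/-0.20481 = 47.838.
So 48 more iterations are needed.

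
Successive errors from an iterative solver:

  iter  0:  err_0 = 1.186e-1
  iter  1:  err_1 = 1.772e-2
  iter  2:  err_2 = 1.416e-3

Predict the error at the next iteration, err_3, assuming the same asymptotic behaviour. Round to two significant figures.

First estimate the order: p ≈ ln(err_2/err_1) / ln(err_1/err_0) = ln(1.416e-3/1.772e-2)/ln(1.772e-2/1.186e-1) = ln(0.0799097)/ln(0.14941) ≈ 1.3292.
Then err_3 ≈ err_2·(err_2/err_1)^p = 1.416e-3·(0.0799097)^1.3292 = 1.416e-3·0.0347805 ≈ 4.925e-05.

4.9e-5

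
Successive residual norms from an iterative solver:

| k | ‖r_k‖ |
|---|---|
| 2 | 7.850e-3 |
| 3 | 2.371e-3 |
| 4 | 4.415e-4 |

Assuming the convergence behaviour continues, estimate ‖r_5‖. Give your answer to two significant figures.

First estimate the order: p ≈ ln(‖r_4‖/‖r_3‖) / ln(‖r_3‖/‖r_2‖) = ln(4.415e-4/2.371e-3)/ln(2.371e-3/7.850e-3) = ln(0.186208)/ln(0.302038) ≈ 1.4040.
Then ‖r_5‖ ≈ ‖r_4‖·(‖r_4‖/‖r_3‖)^p = 4.415e-4·(0.186208)^1.4040 = 4.415e-4·0.094423 ≈ 4.169e-05.

4.2e-5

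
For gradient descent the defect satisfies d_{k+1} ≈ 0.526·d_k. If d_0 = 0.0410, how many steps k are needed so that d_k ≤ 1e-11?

After k steps, d_k ≈ 0.0410·0.526^k.
Need 0.526^k ≤ 1e-11/0.0410 = 2.43902e-10.
k ≥ ln(2.43902e-10)/ln(0.526) = -22.1343/-0.64245 = 34.453.
Smallest integer k = 35.

35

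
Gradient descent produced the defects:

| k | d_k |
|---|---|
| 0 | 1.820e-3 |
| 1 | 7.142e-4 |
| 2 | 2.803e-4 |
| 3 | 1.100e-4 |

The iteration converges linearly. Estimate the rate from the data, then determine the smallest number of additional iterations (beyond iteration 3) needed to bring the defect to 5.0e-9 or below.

Rate ρ ≈ d_3/d_2 = 1.100e-4/2.803e-4 = 0.3924.
After j more steps, d_{3+j} ≈ 1.100e-4·ρ^j; need ρ^j ≤ 5.0e-9/1.100e-4 = 4.54545e-05.
j ≥ ln(4.54545e-05)/ln(0.3924) = -9.9988/-0.93547 = 10.689.
So 11 more iterations are needed.

11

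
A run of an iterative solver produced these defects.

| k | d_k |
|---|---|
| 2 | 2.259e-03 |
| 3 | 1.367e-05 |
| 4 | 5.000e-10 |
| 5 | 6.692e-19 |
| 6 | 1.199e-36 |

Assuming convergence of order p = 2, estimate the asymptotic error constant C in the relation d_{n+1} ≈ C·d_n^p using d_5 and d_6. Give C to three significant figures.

C ≈ d_6 / d_5^2
  = 1.199e-36 / (6.692e-19)^2
  = 1.199e-36 / 4.47829e-37 ≈ 2.6774

2.68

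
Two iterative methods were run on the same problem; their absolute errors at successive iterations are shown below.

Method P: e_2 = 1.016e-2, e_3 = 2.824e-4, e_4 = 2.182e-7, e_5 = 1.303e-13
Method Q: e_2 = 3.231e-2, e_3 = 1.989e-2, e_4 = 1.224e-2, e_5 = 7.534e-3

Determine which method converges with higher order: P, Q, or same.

Method P: p ≈ ln(1.303e-13/2.182e-7)/ln(2.182e-7/2.824e-4) ≈ 2.00.
Method Q: p ≈ ln(7.534e-3/1.224e-2)/ln(1.224e-2/1.989e-2) ≈ 1.00.
Method P has the higher order (≈2.0 vs ≈1.0).

P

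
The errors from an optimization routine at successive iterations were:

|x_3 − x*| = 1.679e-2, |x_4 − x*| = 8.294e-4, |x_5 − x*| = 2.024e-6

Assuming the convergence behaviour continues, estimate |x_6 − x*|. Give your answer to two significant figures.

First estimate the order: p ≈ ln(|x_5 − x*|/|x_4 − x*|) / ln(|x_4 − x*|/|x_3 − x*|) = ln(2.024e-6/8.294e-4)/ln(8.294e-4/1.679e-2) = ln(0.00244032)/ln(0.0493985) ≈ 2.0000.
Then |x_6 − x*| ≈ |x_5 − x*|·(|x_5 − x*|/|x_4 − x*|)^p = 2.024e-6·(0.00244032)^2.0000 = 2.024e-6·5.95516e-06 ≈ 1.205e-11.

1.2e-11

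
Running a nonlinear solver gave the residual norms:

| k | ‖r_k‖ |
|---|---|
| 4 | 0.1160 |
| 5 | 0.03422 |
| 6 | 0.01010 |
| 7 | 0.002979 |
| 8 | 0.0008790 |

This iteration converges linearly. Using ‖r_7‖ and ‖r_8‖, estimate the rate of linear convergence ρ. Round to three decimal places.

0.295

ρ ≈ ‖r_8‖/‖r_7‖ = 0.0008790/0.002979 = 0.29507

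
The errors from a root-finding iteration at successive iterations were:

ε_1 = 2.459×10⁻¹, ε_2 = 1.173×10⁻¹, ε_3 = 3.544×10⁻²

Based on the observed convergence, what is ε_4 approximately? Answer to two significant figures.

5.1e-3

First estimate the order: p ≈ ln(ε_3/ε_2) / ln(ε_2/ε_1) = ln(3.544×10⁻²/1.173×10⁻¹)/ln(1.173×10⁻¹/2.459×10⁻¹) = ln(0.302131)/ln(0.477023) ≈ 1.6170.
Then ε_4 ≈ ε_3·(ε_3/ε_2)^p = 3.544×10⁻²·(0.302131)^1.6170 = 3.544×10⁻²·0.14437 ≈ 0.005116.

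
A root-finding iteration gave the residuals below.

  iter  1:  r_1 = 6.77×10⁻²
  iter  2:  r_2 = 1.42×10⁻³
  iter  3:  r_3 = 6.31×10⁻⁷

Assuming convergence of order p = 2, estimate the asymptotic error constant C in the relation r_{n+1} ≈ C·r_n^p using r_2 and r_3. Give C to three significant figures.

C ≈ r_3 / r_2^2
  = 6.31×10⁻⁷ / (1.42×10⁻³)^2
  = 6.31×10⁻⁷ / 2.0164e-06 ≈ 0.31293

0.313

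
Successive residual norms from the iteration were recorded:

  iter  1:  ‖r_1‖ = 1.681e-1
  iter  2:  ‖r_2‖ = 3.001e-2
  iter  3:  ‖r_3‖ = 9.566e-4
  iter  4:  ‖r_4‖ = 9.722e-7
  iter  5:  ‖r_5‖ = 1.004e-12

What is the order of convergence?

Consecutive ratios: ‖r_5‖/‖r_4‖ = 1.004e-12/9.722e-7 = 1.03271e-06, ‖r_4‖/‖r_3‖ = 9.722e-7/9.566e-4 = 0.00101631.
p ≈ ln(1.03271e-06)/ln(0.00101631) = -13.7833/-6.8916 ≈ 2.00.
So the convergence is quadratic (order 2).

2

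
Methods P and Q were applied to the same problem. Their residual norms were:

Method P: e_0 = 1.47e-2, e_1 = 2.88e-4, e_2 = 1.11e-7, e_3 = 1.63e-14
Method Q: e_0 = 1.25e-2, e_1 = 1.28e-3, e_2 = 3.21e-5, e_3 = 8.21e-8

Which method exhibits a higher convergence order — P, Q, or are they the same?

P

Method P: p ≈ ln(1.63e-14/1.11e-7)/ln(1.11e-7/2.88e-4) ≈ 2.00.
Method Q: p ≈ ln(8.21e-8/3.21e-5)/ln(3.21e-5/1.28e-3) ≈ 1.62.
Method P has the higher order (≈2.0 vs ≈1.6).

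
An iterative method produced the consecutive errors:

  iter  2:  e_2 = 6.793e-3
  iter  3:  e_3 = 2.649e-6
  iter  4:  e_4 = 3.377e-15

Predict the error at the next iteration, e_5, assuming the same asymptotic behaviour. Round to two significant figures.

2.1e-38

First estimate the order: p ≈ ln(e_4/e_3) / ln(e_3/e_2) = ln(3.377e-15/2.649e-6)/ln(2.649e-6/6.793e-3) = ln(1.27482e-09)/ln(0.00038996) ≈ 2.6092.
Then e_5 ≈ e_4·(e_4/e_3)^p = 3.377e-15·(1.27482e-09)^2.6092 = 3.377e-15·6.19922e-24 ≈ 2.093e-38.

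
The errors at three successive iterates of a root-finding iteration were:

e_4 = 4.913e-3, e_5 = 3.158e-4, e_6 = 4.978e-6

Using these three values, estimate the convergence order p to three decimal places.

1.512

p ≈ ln(e_6/e_5) / ln(e_5/e_4)
  = ln(4.978e-6/3.158e-4) / ln(3.158e-4/4.913e-3)
  = ln(0.0157631) / ln(0.0642784)
  = -4.150084 / -2.744532 ≈ 1.512128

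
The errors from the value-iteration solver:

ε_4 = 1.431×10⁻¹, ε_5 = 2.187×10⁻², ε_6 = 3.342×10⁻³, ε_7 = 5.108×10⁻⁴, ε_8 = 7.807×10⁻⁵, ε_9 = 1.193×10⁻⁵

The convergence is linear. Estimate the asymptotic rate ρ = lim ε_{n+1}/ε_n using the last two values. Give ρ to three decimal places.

ρ ≈ ε_9/ε_8 = 1.193×10⁻⁵/7.807×10⁻⁵ = 0.15281

0.153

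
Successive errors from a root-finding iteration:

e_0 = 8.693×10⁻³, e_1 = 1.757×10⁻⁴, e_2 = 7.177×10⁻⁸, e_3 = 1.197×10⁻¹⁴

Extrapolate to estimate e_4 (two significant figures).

3.3e-28

First estimate the order: p ≈ ln(e_3/e_2) / ln(e_2/e_1) = ln(1.197×10⁻¹⁴/7.177×10⁻⁸)/ln(7.177×10⁻⁸/1.757×10⁻⁴) = ln(1.66783e-07)/ln(0.00040848) ≈ 2.0001.
Then e_4 ≈ e_3·(e_3/e_2)^p = 1.197×10⁻¹⁴·(1.66783e-07)^2.0001 = 1.197×10⁻¹⁴·2.77732e-14 ≈ 3.324e-28.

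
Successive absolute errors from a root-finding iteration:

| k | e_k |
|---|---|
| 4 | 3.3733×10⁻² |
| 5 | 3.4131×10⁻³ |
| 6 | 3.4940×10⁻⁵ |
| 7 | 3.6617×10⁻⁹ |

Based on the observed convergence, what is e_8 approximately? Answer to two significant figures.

4.0e-17

First estimate the order: p ≈ ln(e_7/e_6) / ln(e_6/e_5) = ln(3.6617×10⁻⁹/3.4940×10⁻⁵)/ln(3.4940×10⁻⁵/3.4131×10⁻³) = ln(0.0001048)/ln(0.010237) ≈ 2.0000.
Then e_8 ≈ e_7·(e_7/e_6)^p = 3.6617×10⁻⁹·(0.0001048)^2.0000 = 3.6617×10⁻⁹·1.0983e-08 ≈ 4.022e-17.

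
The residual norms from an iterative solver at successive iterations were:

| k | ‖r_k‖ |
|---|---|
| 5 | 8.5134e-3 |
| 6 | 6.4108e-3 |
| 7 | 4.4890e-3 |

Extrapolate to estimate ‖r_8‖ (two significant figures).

2.9e-3

First estimate the order: p ≈ ln(‖r_7‖/‖r_6‖) / ln(‖r_6‖/‖r_5‖) = ln(4.4890e-3/6.4108e-3)/ln(6.4108e-3/8.5134e-3) = ln(0.700225)/ln(0.753025) ≈ 1.2563.
Then ‖r_8‖ ≈ ‖r_7‖·(‖r_7‖/‖r_6‖)^p = 4.4890e-3·(0.700225)^1.2563 = 4.4890e-3·0.639105 ≈ 0.002869.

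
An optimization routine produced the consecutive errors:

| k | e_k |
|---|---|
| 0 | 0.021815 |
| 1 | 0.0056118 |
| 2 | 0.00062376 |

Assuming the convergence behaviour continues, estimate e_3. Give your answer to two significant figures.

1.8e-5

First estimate the order: p ≈ ln(e_2/e_1) / ln(e_1/e_0) = ln(0.00062376/0.0056118)/ln(0.0056118/0.021815) = ln(0.111152)/ln(0.257245) ≈ 1.6180.
Then e_3 ≈ e_2·(e_2/e_1)^p = 0.00062376·(0.111152)^1.6180 = 0.00062376·0.0285953 ≈ 1.784e-05.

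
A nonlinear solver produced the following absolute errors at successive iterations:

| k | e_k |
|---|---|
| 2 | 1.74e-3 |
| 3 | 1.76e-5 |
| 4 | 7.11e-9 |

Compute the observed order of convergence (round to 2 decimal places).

p ≈ ln(e_4/e_3) / ln(e_3/e_2)
  = ln(7.11e-9/1.76e-5) / ln(1.76e-5/1.74e-3)
  = ln(0.000403977) / ln(0.0101149)
  = -7.81415 / -4.59375 ≈ 1.70104

1.70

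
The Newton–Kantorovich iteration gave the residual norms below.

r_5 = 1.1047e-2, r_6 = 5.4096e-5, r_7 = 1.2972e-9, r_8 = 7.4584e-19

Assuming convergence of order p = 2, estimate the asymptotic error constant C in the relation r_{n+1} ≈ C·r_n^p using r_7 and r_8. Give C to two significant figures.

C ≈ r_8 / r_7^2
  = 7.4584e-19 / (1.2972e-9)^2
  = 7.4584e-19 / 1.68273e-18 ≈ 0.44323

0.44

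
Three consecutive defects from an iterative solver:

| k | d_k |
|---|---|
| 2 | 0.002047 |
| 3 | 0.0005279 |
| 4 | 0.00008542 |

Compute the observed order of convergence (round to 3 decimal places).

p ≈ ln(d_4/d_3) / ln(d_3/d_2)
  = ln(0.00008542/0.0005279) / ln(0.0005279/0.002047)
  = ln(0.161811) / ln(0.25789)
  = -1.821326 / -1.355222 ≈ 1.343932

1.344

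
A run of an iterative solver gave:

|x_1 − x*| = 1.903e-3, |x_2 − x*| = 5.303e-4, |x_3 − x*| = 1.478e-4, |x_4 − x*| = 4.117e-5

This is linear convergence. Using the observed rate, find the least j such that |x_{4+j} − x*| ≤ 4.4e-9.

Rate ρ ≈ |x_4 − x*|/|x_3 − x*| = 4.117e-5/1.478e-4 = 0.2786.
After j more steps, |x_{4+j} − x*| ≈ 4.117e-5·ρ^j; need ρ^j ≤ 4.4e-9/4.117e-5 = 0.000106874.
j ≥ ln(0.000106874)/ln(0.2786) = -9.1439/-1.27798 = 7.155.
So 8 more iterations are needed.

8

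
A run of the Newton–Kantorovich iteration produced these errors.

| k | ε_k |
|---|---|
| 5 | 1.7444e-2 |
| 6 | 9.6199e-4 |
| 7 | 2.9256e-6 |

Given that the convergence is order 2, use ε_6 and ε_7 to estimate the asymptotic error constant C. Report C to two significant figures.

C ≈ ε_7 / ε_6^2
  = 2.9256e-6 / (9.6199e-4)^2
  = 2.9256e-6 / 9.25425e-07 ≈ 3.1614

3.2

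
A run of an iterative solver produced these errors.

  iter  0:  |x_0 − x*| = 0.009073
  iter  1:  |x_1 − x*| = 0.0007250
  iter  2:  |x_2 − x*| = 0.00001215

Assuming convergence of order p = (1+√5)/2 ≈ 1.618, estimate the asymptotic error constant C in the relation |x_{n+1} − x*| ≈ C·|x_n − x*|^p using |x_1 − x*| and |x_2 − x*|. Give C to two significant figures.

C ≈ |x_2 − x*| / |x_1 − x*|^1.618
  = 0.00001215 / (0.0007250)^1.618
  = 0.00001215 / 8.31815e-06 ≈ 1.4607

1.5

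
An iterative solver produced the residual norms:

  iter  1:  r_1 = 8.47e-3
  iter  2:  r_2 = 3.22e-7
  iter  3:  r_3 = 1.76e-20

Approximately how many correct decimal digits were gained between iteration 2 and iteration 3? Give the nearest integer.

13

Digits gained ≈ log₁₀(r_2/r_3) = log₁₀(3.22e-7/1.76e-20) = log₁₀(1.82955e+13) ≈ 13.262.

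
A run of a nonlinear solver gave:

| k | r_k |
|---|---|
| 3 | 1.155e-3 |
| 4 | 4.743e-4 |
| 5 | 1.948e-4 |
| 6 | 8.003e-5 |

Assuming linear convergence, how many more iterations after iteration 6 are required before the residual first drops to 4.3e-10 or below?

14

Rate ρ ≈ r_6/r_5 = 8.003e-5/1.948e-4 = 0.4108.
After j more steps, r_{6+j} ≈ 8.003e-5·ρ^j; need ρ^j ≤ 4.3e-10/8.003e-5 = 5.37299e-06.
j ≥ ln(5.37299e-06)/ln(0.4108) = -12.1341/-0.88965 = 13.639.
So 14 more iterations are needed.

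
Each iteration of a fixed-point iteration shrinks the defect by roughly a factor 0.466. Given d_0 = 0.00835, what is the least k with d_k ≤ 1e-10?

24

After k steps, d_k ≈ 0.00835·0.466^k.
Need 0.466^k ≤ 1e-10/0.00835 = 1.1976e-08.
k ≥ ln(1.1976e-08)/ln(0.466) = -18.2404/-0.76357 = 23.888.
Smallest integer k = 24.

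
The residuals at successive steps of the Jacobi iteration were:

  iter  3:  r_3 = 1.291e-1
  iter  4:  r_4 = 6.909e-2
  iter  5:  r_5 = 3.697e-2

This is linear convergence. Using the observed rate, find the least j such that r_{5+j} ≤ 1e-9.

Rate ρ ≈ r_5/r_4 = 3.697e-2/6.909e-2 = 0.5351.
After j more steps, r_{5+j} ≈ 3.697e-2·ρ^j; need ρ^j ≤ 1e-9/3.697e-2 = 2.7049e-08.
j ≥ ln(2.7049e-08)/ln(0.5351) = -17.4256/-0.62530 = 27.868.
So 28 more iterations are needed.

28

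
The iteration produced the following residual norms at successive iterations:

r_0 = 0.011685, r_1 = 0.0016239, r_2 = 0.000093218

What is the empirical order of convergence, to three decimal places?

1.448

p ≈ ln(r_2/r_1) / ln(r_1/r_0)
  = ln(0.000093218/0.0016239) / ln(0.0016239/0.011685)
  = ln(0.0574038) / ln(0.138973)
  = -2.857645 / -1.973476 ≈ 1.448026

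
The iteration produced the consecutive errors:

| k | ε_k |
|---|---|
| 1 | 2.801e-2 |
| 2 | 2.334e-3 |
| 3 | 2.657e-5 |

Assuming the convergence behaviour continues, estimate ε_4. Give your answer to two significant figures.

First estimate the order: p ≈ ln(ε_3/ε_2) / ln(ε_2/ε_1) = ln(2.657e-5/2.334e-3)/ln(2.334e-3/2.801e-2) = ln(0.0113839)/ln(0.0833274) ≈ 1.8010.
Then ε_4 ≈ ε_3·(ε_3/ε_2)^p = 2.657e-5·(0.0113839)^1.8010 = 2.657e-5·0.000315777 ≈ 8.39e-09.

8.4e-9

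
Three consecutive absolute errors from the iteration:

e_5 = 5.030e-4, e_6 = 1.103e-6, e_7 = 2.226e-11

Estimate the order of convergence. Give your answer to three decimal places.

p ≈ ln(e_7/e_6) / ln(e_6/e_5)
  = ln(2.226e-11/1.103e-6) / ln(1.103e-6/5.030e-4)
  = ln(2.01813e-05) / ln(0.00219284)
  = -10.810754 / -6.122558 ≈ 1.765725

1.766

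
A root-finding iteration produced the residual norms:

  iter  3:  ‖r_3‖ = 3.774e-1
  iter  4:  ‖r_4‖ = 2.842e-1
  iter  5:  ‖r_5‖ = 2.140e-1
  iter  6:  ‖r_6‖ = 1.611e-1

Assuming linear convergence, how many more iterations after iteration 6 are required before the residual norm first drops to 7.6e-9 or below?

Rate ρ ≈ ‖r_6‖/‖r_5‖ = 1.611e-1/2.140e-1 = 0.7528.
After j more steps, ‖r_{6+j}‖ ≈ 1.611e-1·ρ^j; need ρ^j ≤ 7.6e-9/1.611e-1 = 4.71757e-08.
j ≥ ln(4.71757e-08)/ln(0.7528) = -16.8694/-0.28396 = 59.408.
So 60 more iterations are needed.

60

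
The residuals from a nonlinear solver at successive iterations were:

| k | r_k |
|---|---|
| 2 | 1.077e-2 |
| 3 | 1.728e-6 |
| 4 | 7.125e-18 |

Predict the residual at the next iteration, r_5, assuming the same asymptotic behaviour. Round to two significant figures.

First estimate the order: p ≈ ln(r_4/r_3) / ln(r_3/r_2) = ln(7.125e-18/1.728e-6)/ln(1.728e-6/1.077e-2) = ln(4.12326e-12)/ln(0.000160446) ≈ 3.0002.
Then r_5 ≈ r_4·(r_4/r_3)^p = 7.125e-18·(4.12326e-12)^3.0002 = 7.125e-18·6.97341e-35 ≈ 4.969e-52.

5.0e-52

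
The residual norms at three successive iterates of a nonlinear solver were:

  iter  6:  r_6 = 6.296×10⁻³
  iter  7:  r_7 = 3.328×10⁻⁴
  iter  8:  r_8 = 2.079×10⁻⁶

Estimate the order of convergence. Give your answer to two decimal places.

p ≈ ln(r_8/r_7) / ln(r_7/r_6)
  = ln(2.079×10⁻⁶/3.328×10⁻⁴) / ln(3.328×10⁻⁴/6.296×10⁻³)
  = ln(0.006247) / ln(0.052859)
  = -5.07565 / -2.94013 ≈ 1.72634

1.73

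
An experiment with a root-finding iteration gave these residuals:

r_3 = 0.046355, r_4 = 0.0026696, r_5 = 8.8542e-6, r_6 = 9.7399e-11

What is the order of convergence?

Consecutive ratios: r_6/r_5 = 9.7399e-11/8.8542e-6 = 1.10003e-05, r_5/r_4 = 8.8542e-6/0.0026696 = 0.00331668.
p ≈ ln(1.10003e-05)/ln(0.00331668) = -11.4176/-5.7088 ≈ 2.00.
So the convergence is quadratic (order 2).

2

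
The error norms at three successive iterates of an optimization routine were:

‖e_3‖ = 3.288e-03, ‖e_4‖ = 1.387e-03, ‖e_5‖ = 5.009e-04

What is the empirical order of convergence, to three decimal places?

p ≈ ln(‖e_5‖/‖e_4‖) / ln(‖e_4‖/‖e_3‖)
  = ln(5.009e-04/1.387e-03) / ln(1.387e-03/3.288e-03)
  = ln(0.361139) / ln(0.421837)
  = -1.018492 / -0.863136 ≈ 1.179990

1.180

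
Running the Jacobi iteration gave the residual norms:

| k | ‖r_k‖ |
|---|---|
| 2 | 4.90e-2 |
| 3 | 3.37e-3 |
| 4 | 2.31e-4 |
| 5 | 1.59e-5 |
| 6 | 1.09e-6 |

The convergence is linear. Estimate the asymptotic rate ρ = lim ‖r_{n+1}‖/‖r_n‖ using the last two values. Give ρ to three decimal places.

0.069

ρ ≈ ‖r_6‖/‖r_5‖ = 1.09e-6/1.59e-5 = 0.06855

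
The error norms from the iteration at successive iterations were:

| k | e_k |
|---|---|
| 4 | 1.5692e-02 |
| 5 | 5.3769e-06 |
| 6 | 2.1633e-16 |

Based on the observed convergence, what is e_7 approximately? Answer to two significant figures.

1.4e-47

First estimate the order: p ≈ ln(e_6/e_5) / ln(e_5/e_4) = ln(2.1633e-16/5.3769e-06)/ln(5.3769e-06/1.5692e-02) = ln(4.02332e-11)/ln(0.000342652) ≈ 3.0000.
Then e_7 ≈ e_6·(e_6/e_5)^p = 2.1633e-16·(4.02332e-11)^3.0000 = 2.1633e-16·6.51259e-32 ≈ 1.409e-47.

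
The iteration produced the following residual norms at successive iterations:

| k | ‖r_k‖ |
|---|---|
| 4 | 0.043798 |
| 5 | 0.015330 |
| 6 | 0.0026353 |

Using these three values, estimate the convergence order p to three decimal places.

1.677

p ≈ ln(‖r_6‖/‖r_5‖) / ln(‖r_5‖/‖r_4‖)
  = ln(0.0026353/0.015330) / ln(0.015330/0.043798)
  = ln(0.171905) / ln(0.350016)
  = -1.760813 / -1.049776 ≈ 1.677323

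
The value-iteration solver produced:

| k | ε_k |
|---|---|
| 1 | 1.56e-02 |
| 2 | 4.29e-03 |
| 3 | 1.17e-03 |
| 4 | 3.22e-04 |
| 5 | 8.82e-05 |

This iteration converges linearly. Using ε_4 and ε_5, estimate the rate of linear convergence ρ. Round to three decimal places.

0.274

ρ ≈ ε_5/ε_4 = 8.82e-05/3.22e-04 = 0.27391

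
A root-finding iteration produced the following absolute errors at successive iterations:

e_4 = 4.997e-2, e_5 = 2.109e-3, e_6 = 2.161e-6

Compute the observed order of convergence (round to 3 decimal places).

2.175

p ≈ ln(e_6/e_5) / ln(e_5/e_4)
  = ln(2.161e-6/2.109e-3) / ln(2.109e-3/4.997e-2)
  = ln(0.00102466) / ln(0.0422053)
  = -6.883394 / -3.165209 ≈ 2.174704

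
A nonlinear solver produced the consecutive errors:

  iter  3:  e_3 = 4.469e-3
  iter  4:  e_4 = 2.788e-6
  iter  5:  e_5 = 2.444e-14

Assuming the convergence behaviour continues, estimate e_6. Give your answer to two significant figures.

First estimate the order: p ≈ ln(e_5/e_4) / ln(e_4/e_3) = ln(2.444e-14/2.788e-6)/ln(2.788e-6/4.469e-3) = ln(8.76614e-09)/ln(0.000623853) ≈ 2.5140.
Then e_6 ≈ e_5·(e_5/e_4)^p = 2.444e-14·(8.76614e-09)^2.5140 = 2.444e-14·5.54907e-21 ≈ 1.356e-34.

1.4e-34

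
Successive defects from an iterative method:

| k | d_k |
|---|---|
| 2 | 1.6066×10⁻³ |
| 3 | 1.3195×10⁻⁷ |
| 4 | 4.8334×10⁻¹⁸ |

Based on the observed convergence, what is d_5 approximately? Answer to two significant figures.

1.1e-44

First estimate the order: p ≈ ln(d_4/d_3) / ln(d_3/d_2) = ln(4.8334×10⁻¹⁸/1.3195×10⁻⁷)/ln(1.3195×10⁻⁷/1.6066×10⁻³) = ln(3.66305e-11)/ln(8.213e-05) ≈ 2.5544.
Then d_5 ≈ d_4·(d_4/d_3)^p = 4.8334×10⁻¹⁸·(3.66305e-11)^2.5544 = 4.8334×10⁻¹⁸·2.19725e-27 ≈ 1.062e-44.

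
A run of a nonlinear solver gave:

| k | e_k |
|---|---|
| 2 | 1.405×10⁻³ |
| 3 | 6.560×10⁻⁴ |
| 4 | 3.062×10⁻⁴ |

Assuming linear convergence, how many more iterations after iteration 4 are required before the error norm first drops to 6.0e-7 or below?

Rate ρ ≈ e_4/e_3 = 3.062×10⁻⁴/6.560×10⁻⁴ = 0.4668.
After j more steps, e_{4+j} ≈ 3.062×10⁻⁴·ρ^j; need ρ^j ≤ 6.0e-7/3.062×10⁻⁴ = 0.0019595.
j ≥ ln(0.0019595)/ln(0.4668) = -6.2351/-0.76185 = 8.184.
So 9 more iterations are needed.

9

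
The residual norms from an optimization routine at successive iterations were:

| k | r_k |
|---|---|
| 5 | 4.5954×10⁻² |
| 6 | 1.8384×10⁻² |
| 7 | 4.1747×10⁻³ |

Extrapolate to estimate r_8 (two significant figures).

3.8e-4

First estimate the order: p ≈ ln(r_7/r_6) / ln(r_6/r_5) = ln(4.1747×10⁻³/1.8384×10⁻²)/ln(1.8384×10⁻²/4.5954×10⁻²) = ln(0.227083)/ln(0.400052) ≈ 1.6181.
Then r_8 ≈ r_7·(r_7/r_6)^p = 4.1747×10⁻³·(0.227083)^1.6181 = 4.1747×10⁻³·0.0908327 ≈ 0.0003792.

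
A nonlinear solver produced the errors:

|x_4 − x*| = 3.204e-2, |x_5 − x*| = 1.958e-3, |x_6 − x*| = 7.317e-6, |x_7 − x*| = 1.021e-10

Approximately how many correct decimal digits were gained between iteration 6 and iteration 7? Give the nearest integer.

Digits gained ≈ log₁₀(|x_6 − x*|/|x_7 − x*|) = log₁₀(7.317e-6/1.021e-10) = log₁₀(71665) ≈ 4.855.

5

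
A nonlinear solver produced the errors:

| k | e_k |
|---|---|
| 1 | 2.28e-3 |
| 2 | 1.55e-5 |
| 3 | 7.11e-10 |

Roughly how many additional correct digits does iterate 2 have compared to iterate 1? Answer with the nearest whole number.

Digits gained ≈ log₁₀(e_1/e_2) = log₁₀(2.28e-3/1.55e-5) = log₁₀(147.097) ≈ 2.168.

2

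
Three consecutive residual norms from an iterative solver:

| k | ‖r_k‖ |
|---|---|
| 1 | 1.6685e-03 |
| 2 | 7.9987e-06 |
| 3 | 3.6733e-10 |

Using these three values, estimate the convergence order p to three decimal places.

1.870

p ≈ ln(‖r_3‖/‖r_2‖) / ln(‖r_2‖/‖r_1‖)
  = ln(3.6733e-10/7.9987e-06) / ln(7.9987e-06/1.6685e-03)
  = ln(4.59237e-05) / ln(0.00479395)
  = -9.988529 / -5.340401 ≈ 1.870371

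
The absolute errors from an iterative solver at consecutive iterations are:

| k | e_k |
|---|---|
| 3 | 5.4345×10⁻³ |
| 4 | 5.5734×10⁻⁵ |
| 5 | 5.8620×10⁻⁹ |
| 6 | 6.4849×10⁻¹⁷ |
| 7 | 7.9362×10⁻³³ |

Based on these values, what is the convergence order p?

Consecutive ratios: e_7/e_6 = 7.9362×10⁻³³/6.4849×10⁻¹⁷ = 1.2238e-16, e_6/e_5 = 6.4849×10⁻¹⁷/5.8620×10⁻⁹ = 1.10626e-08.
p ≈ ln(1.2238e-16)/ln(1.10626e-08) = -36.6394/-18.3197 ≈ 2.00.
So the convergence is quadratic (order 2).

2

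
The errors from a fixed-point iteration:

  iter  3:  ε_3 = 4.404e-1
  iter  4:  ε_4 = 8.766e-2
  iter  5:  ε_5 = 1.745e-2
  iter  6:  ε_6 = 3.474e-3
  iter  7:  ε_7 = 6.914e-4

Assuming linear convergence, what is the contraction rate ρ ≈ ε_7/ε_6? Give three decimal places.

ρ ≈ ε_7/ε_6 = 6.914e-4/3.474e-3 = 0.19902

0.199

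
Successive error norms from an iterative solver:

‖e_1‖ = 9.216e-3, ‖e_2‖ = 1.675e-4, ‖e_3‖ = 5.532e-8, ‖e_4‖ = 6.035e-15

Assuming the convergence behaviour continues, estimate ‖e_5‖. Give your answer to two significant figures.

First estimate the order: p ≈ ln(‖e_4‖/‖e_3‖) / ln(‖e_3‖/‖e_2‖) = ln(6.035e-15/5.532e-8)/ln(5.532e-8/1.675e-4) = ln(1.09093e-07)/ln(0.000330269) ≈ 2.0000.
Then ‖e_5‖ ≈ ‖e_4‖·(‖e_4‖/‖e_3‖)^p = 6.035e-15·(1.09093e-07)^2.0000 = 6.035e-15·1.19013e-14 ≈ 7.182e-29.

7.2e-29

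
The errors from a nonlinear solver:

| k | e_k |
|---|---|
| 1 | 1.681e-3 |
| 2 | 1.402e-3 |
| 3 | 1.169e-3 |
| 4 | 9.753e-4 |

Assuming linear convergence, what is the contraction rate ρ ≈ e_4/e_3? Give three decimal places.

ρ ≈ e_4/e_3 = 9.753e-4/1.169e-3 = 0.83430

0.834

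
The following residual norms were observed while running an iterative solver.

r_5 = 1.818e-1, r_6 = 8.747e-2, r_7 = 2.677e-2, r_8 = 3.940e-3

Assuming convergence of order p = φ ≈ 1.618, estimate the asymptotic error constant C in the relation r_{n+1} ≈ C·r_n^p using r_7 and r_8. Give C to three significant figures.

1.38

C ≈ r_8 / r_7^1.618
  = 3.940e-3 / (2.677e-2)^1.618
  = 3.940e-3 / 0.00285716 ≈ 1.379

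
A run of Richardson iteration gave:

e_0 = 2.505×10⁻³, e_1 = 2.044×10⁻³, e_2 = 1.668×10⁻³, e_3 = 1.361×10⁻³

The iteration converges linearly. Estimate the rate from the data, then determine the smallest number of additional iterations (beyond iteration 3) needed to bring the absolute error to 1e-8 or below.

59

Rate ρ ≈ e_3/e_2 = 1.361×10⁻³/1.668×10⁻³ = 0.8159.
After j more steps, e_{3+j} ≈ 1.361×10⁻³·ρ^j; need ρ^j ≤ 1e-8/1.361×10⁻³ = 7.34754e-06.
j ≥ ln(7.34754e-06)/ln(0.8159) = -11.8211/-0.20346 = 58.100.
So 59 more iterations are needed.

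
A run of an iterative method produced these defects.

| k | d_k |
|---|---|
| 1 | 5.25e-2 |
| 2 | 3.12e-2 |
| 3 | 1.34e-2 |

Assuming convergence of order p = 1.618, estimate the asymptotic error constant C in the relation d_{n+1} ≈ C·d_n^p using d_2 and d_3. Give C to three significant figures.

C ≈ d_3 / d_2^1.618
  = 1.34e-2 / (3.12e-2)^1.618
  = 1.34e-2 / 0.00366051 ≈ 3.6607

3.66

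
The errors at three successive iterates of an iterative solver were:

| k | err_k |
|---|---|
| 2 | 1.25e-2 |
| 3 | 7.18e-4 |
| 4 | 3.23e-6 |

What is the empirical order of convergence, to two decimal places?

1.89

p ≈ ln(err_4/err_3) / ln(err_3/err_2)
  = ln(3.23e-6/7.18e-4) / ln(7.18e-4/1.25e-2)
  = ln(0.00449861) / ln(0.05744)
  = -5.40399 / -2.85701 ≈ 1.89148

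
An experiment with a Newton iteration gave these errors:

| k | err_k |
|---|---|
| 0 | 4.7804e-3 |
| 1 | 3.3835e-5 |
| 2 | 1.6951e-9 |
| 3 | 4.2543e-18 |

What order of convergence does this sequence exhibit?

Consecutive ratios: err_3/err_2 = 4.2543e-18/1.6951e-9 = 2.50976e-09, err_2/err_1 = 1.6951e-9/3.3835e-5 = 5.0099e-05.
p ≈ ln(2.50976e-09)/ln(5.0099e-05) = -19.8031/-9.9015 ≈ 2.00.
So the convergence is quadratic (order 2).

2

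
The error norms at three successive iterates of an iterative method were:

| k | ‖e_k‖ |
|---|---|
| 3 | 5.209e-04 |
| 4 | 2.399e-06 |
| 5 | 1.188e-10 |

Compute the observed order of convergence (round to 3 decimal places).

p ≈ ln(‖e_5‖/‖e_4‖) / ln(‖e_4‖/‖e_3‖)
  = ln(1.188e-10/2.399e-06) / ln(2.399e-06/5.209e-04)
  = ln(4.95206e-05) / ln(0.00460549)
  = -9.913122 / -5.380506 ≈ 1.842414

1.842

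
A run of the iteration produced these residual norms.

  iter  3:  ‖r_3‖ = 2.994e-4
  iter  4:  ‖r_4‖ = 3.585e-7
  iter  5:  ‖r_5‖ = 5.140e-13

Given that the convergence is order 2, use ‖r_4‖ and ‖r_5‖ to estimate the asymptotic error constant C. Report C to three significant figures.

C ≈ ‖r_5‖ / ‖r_4‖^2
  = 5.140e-13 / (3.585e-7)^2
  = 5.140e-13 / 1.28522e-13 ≈ 3.9993

4.00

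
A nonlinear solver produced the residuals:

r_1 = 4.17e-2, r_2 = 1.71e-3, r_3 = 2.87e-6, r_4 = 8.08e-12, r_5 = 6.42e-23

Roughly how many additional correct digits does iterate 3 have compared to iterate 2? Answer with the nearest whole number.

3

Digits gained ≈ log₁₀(r_2/r_3) = log₁₀(1.71e-3/2.87e-6) = log₁₀(595.819) ≈ 2.775.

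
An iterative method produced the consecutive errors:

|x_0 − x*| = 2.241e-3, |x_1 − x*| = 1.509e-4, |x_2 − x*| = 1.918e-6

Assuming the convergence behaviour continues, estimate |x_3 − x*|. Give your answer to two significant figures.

1.6e-9

First estimate the order: p ≈ ln(|x_2 − x*|/|x_1 − x*|) / ln(|x_1 − x*|/|x_0 − x*|) = ln(1.918e-6/1.509e-4)/ln(1.509e-4/2.241e-3) = ln(0.0127104)/ln(0.067336) ≈ 1.6180.
Then |x_3 − x*| ≈ |x_2 − x*|·(|x_2 − x*|/|x_1 − x*|)^p = 1.918e-6·(0.0127104)^1.6180 = 1.918e-6·0.00085611 ≈ 1.642e-09.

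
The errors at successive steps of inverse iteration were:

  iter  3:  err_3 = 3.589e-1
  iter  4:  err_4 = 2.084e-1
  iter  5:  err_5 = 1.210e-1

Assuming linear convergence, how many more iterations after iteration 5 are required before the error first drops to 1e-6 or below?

Rate ρ ≈ err_5/err_4 = 1.210e-1/2.084e-1 = 0.5806.
After j more steps, err_{5+j} ≈ 1.210e-1·ρ^j; need ρ^j ≤ 1e-6/1.210e-1 = 8.26446e-06.
j ≥ ln(8.26446e-06)/ln(0.5806) = -11.7035/-0.54369 = 21.526.
So 22 more iterations are needed.

22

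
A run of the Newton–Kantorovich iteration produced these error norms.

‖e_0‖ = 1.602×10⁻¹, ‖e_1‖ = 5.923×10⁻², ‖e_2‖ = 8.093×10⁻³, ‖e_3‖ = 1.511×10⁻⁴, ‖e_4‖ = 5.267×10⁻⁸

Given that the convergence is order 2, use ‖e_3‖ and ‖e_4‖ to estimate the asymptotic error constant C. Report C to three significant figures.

C ≈ ‖e_4‖ / ‖e_3‖^2
  = 5.267×10⁻⁸ / (1.511×10⁻⁴)^2
  = 5.267×10⁻⁸ / 2.28312e-08 ≈ 2.3069

2.31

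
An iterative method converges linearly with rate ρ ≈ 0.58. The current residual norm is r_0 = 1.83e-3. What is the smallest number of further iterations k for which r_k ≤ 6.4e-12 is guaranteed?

36

After k steps, r_k ≈ 1.83e-3·0.58^k.
Need 0.58^k ≤ 6.4e-12/1.83e-3 = 3.49727e-09.
k ≥ ln(3.49727e-09)/ln(0.58) = -19.4713/-0.54473 = 35.745.
Smallest integer k = 36.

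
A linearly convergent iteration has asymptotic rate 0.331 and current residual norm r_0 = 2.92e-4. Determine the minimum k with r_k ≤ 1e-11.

After k steps, r_k ≈ 2.92e-4·0.331^k.
Need 0.331^k ≤ 1e-11/2.92e-4 = 3.42466e-08.
k ≥ ln(3.42466e-08)/ln(0.331) = -17.1897/-1.10564 = 15.547.
Smallest integer k = 16.

16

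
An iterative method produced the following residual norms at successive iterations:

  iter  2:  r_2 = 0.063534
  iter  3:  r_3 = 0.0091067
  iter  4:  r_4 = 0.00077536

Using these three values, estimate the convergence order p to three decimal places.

1.268

p ≈ ln(r_4/r_3) / ln(r_3/r_2)
  = ln(0.00077536/0.0091067) / ln(0.0091067/0.063534)
  = ln(0.0851417) / ln(0.143336)
  = -2.463438 / -1.942564 ≈ 1.268137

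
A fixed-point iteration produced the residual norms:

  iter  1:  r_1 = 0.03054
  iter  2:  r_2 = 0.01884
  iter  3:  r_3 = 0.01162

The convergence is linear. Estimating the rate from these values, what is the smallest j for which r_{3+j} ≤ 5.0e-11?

Rate ρ ≈ r_3/r_2 = 0.01162/0.01884 = 0.6168.
After j more steps, r_{3+j} ≈ 0.01162·ρ^j; need ρ^j ≤ 5.0e-11/0.01162 = 4.30293e-09.
j ≥ ln(4.30293e-09)/ln(0.6168) = -19.2640/-0.48321 = 39.867.
So 40 more iterations are needed.

40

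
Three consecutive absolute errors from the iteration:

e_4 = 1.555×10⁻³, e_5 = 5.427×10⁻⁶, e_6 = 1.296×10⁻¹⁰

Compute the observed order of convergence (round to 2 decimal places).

p ≈ ln(e_6/e_5) / ln(e_5/e_4)
  = ln(1.296×10⁻¹⁰/5.427×10⁻⁶) / ln(5.427×10⁻⁶/1.555×10⁻³)
  = ln(2.38806e-05) / ln(0.00349003)
  = -10.64244 / -5.65784 ≈ 1.88101

1.88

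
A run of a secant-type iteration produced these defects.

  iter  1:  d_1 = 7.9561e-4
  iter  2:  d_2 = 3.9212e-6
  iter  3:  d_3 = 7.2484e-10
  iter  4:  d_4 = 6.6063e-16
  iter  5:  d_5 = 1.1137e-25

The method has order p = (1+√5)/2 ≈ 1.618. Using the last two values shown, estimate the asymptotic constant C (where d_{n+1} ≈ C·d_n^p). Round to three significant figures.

C ≈ d_5 / d_4^1.618
  = 1.1137e-25 / (6.6063e-16)^1.618
  = 1.1137e-25 / 2.74595e-25 ≈ 0.40558

0.406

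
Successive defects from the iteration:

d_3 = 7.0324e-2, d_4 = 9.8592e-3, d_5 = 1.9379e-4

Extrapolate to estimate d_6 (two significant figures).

7.5e-8

First estimate the order: p ≈ ln(d_5/d_4) / ln(d_4/d_3) = ln(1.9379e-4/9.8592e-3)/ln(9.8592e-3/7.0324e-2) = ln(0.0196558)/ln(0.140197) ≈ 2.0000.
Then d_6 ≈ d_5·(d_5/d_4)^p = 1.9379e-4·(0.0196558)^2.0000 = 1.9379e-4·0.00038635 ≈ 7.487e-08.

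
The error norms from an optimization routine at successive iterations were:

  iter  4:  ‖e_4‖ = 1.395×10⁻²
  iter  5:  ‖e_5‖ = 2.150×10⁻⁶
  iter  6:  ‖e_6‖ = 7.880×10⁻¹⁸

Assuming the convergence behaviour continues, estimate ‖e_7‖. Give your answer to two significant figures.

First estimate the order: p ≈ ln(‖e_6‖/‖e_5‖) / ln(‖e_5‖/‖e_4‖) = ln(7.880×10⁻¹⁸/2.150×10⁻⁶)/ln(2.150×10⁻⁶/1.395×10⁻²) = ln(3.66512e-12)/ln(0.000154122) ≈ 2.9999.
Then ‖e_7‖ ≈ ‖e_6‖·(‖e_6‖/‖e_5‖)^p = 7.880×10⁻¹⁸·(3.66512e-12)^2.9999 = 7.880×10⁻¹⁸·4.93638e-35 ≈ 3.89e-52.

3.9e-52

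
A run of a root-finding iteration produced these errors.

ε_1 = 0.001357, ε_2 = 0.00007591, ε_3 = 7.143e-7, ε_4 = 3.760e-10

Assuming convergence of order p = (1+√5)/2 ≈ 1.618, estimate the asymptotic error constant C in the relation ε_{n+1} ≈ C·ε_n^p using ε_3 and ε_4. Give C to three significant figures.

3.31

C ≈ ε_4 / ε_3^1.618
  = 3.760e-10 / (7.143e-7)^1.618
  = 3.760e-10 / 1.13652e-10 ≈ 3.3083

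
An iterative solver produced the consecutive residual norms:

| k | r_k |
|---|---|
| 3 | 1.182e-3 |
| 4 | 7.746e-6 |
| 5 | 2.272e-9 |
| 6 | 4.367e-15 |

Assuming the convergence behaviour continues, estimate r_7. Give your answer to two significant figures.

First estimate the order: p ≈ ln(r_6/r_5) / ln(r_5/r_4) = ln(4.367e-15/2.272e-9)/ln(2.272e-9/7.746e-6) = ln(1.9221e-06)/ln(0.000293313) ≈ 1.6181.
Then r_7 ≈ r_6·(r_6/r_5)^p = 4.367e-15·(1.9221e-06)^1.6181 = 4.367e-15·5.6309e-10 ≈ 2.459e-24.

2.5e-24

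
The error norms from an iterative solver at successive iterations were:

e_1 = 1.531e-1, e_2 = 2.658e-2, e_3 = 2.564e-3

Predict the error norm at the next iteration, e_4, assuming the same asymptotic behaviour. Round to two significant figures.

1.1e-4

First estimate the order: p ≈ ln(e_3/e_2) / ln(e_2/e_1) = ln(2.564e-3/2.658e-2)/ln(2.658e-2/1.531e-1) = ln(0.0964635)/ln(0.173612) ≈ 1.3356.
Then e_4 ≈ e_3·(e_3/e_2)^p = 2.564e-3·(0.0964635)^1.3356 = 2.564e-3·0.0440063 ≈ 0.0001128.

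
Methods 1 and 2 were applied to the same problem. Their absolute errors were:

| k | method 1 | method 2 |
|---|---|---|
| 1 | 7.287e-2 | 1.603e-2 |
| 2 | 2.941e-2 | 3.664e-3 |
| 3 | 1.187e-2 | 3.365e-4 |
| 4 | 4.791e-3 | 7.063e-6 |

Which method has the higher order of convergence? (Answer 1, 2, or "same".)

2

Method 1: p ≈ ln(4.791e-3/1.187e-2)/ln(1.187e-2/2.941e-2) ≈ 1.00.
Method 2: p ≈ ln(7.063e-6/3.365e-4)/ln(3.365e-4/3.664e-3) ≈ 1.62.
Method 2 has the higher order (≈1.6 vs ≈1.0).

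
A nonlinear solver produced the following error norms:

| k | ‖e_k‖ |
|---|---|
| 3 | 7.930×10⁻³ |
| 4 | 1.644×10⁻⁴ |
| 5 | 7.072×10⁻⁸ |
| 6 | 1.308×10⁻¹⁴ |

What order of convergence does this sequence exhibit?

2

Consecutive ratios: ‖e_6‖/‖e_5‖ = 1.308×10⁻¹⁴/7.072×10⁻⁸ = 1.84955e-07, ‖e_5‖/‖e_4‖ = 7.072×10⁻⁸/1.644×10⁻⁴ = 0.00043017.
p ≈ ln(1.84955e-07)/ln(0.00043017) = -15.5032/-7.7513 ≈ 2.00.
So the convergence is quadratic (order 2).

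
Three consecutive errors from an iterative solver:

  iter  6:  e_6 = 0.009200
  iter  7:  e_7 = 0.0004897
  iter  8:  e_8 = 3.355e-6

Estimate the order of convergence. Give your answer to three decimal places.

p ≈ ln(e_8/e_7) / ln(e_7/e_6)
  = ln(3.355e-6/0.0004897) / ln(0.0004897/0.009200)
  = ln(0.00685113) / ln(0.0532283)
  = -4.983342 / -2.933165 ≈ 1.698964

1.699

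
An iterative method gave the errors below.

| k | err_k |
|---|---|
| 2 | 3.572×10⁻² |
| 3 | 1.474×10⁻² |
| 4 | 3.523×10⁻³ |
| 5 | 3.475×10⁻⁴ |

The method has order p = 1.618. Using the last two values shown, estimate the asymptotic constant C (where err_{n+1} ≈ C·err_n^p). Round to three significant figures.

3.24

C ≈ err_5 / err_4^1.618
  = 3.475×10⁻⁴ / (3.523×10⁻³)^1.618
  = 3.475×10⁻⁴ / 0.000107375 ≈ 3.2363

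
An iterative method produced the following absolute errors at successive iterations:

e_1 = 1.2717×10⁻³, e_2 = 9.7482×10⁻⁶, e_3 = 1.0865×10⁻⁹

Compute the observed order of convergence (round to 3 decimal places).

p ≈ ln(e_3/e_2) / ln(e_2/e_1)
  = ln(1.0865×10⁻⁹/9.7482×10⁻⁶) / ln(9.7482×10⁻⁶/1.2717×10⁻³)
  = ln(0.000111456) / ln(0.00766549)
  = -9.101881 / -4.871027 ≈ 1.868575

1.869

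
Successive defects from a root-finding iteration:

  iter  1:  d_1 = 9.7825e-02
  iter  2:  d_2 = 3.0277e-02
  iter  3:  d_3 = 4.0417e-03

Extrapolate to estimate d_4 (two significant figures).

First estimate the order: p ≈ ln(d_3/d_2) / ln(d_2/d_1) = ln(4.0417e-03/3.0277e-02)/ln(3.0277e-02/9.7825e-02) = ln(0.133491)/ln(0.309502) ≈ 1.7170.
Then d_4 ≈ d_3·(d_3/d_2)^p = 4.0417e-03·(0.133491)^1.7170 = 4.0417e-03·0.0315066 ≈ 0.0001273.

1.3e-4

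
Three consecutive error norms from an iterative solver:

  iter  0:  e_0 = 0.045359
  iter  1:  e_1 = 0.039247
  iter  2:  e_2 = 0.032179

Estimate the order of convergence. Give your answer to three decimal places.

1.372

p ≈ ln(e_2/e_1) / ln(e_1/e_0)
  = ln(0.032179/0.039247) / ln(0.039247/0.045359)
  = ln(0.81991) / ln(0.865253)
  = -0.198561 / -0.144733 ≈ 1.371912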